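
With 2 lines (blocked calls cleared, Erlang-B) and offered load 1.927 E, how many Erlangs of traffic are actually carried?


B(2,1.927) = 0.388126 (Erlang-B)
Carried load = a(1 − B) = 1.927·(1 − 0.388126) = 1.927·0.611874 = 1.1791 E

Final: 1.1791 Erlangs


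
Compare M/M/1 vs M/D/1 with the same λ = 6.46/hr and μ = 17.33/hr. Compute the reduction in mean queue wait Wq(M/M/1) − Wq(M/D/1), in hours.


ρ = 6.46/17.33 = 0.3728
Wq(M/M/1) = ρ/(μ−λ) = 0.3728/10.87 = 0.03429 hr
Wq(M/D/1) = ρ/(2(μ−λ)) = 0.01715 hr
Savings = 0.03429 − 0.01715 = 0.01715 hr

Final: 0.01715 hr


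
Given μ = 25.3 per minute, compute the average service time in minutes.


Mean service time = 1/μ = 1/25.3 minute = 0.03953 minute
In minutes: 0.03953 × 1 = 0.03953 min

Final: 0.03953 min


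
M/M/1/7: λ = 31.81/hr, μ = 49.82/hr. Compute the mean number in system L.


ρ = 31.81/49.82 = 0.6385
L = ρ[1 − (K+1)ρ^K + Kρ^(K+1)] / [(1−ρ)(1−ρ^(K+1))]
Numerator: 0.6385·(1 − 8·0.043263 + 7·0.027624) = 0.540973
Denominator: (0.3615)·(0.972376) = 0.351515
L = 0.540973/0.351515 = 1.5390

Final: 1.5390


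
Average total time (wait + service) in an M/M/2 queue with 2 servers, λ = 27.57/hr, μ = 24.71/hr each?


a = 1.1157; ρ = 0.5579; P₀ = 0.283803
Lq = P₀·a^c·ρ/(c!(1−ρ)²) = 0.50414
Wq = Lq/λ = 0.50414/27.57 = 0.01829 hr
W = Wq + 1/μ = 0.01829 + 0.04047 = 0.05876 hr

Final: 0.05876 hr


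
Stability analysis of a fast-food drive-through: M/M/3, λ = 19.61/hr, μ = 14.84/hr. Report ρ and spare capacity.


Total capacity cμ = 3·14.84 = 44.52/hr
ρ = λ/(cμ) = 19.61/44.52 = 0.4405
Stable ⇔ ρ < 1: YES
Spare capacity = cμ − λ = 44.52 − 19.61 = 24.91/hr

Final: ρ = 0.4405; stable; margin = 24.91/hr


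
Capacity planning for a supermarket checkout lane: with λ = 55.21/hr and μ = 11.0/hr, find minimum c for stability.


Stability requires cμ > λ ⇔ c > λ/μ.
λ/μ = 55.21/11.0 = 5.0191
Minimum integer c = ⌊5.0191⌋ + 1 = 6
Check: 6·11.0 = 66.00 > 55.21, while 5·11.0 = 55.00 ≤ 55.21

Final: 6 servers


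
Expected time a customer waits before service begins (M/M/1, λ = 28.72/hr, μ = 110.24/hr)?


ρ = 28.72/110.24 = 0.2605
Wq = ρ/(μ−λ) = 0.2605/(110.24 − 28.72) = 0.2605/81.52 = 0.003196 hr

Final: 0.003196 hr


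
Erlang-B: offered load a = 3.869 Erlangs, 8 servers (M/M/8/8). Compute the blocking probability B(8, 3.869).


B(c,a) = (a^c/c!) / Σ_{k=0}^{c} a^k/k!
a^8/8! = 1.245287
Σ terms (k=0..8): 1.00000 + 3.86900 + 7.48458 + 9.65261 + 9.33649 + 7.22458 + 4.65865 + 2.57490 + 1.24529 = 47.046098
B = 1.245287/47.046098 = 0.026469

Final: 0.026469


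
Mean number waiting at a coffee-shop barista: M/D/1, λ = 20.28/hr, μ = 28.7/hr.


ρ = 20.28/28.7 = 0.7066
M/D/1: Lq = ρ²/(2(1−ρ)) = 0.4993/(2·0.2934) = 0.85097

Final: 0.85097


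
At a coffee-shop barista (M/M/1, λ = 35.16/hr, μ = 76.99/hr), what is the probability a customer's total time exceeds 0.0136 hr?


W ~ Exponential(μ−λ) for M/M/1.
μ − λ = 76.99 − 35.16 = 41.8300
P(W > t) = e^{−(μ−λ)t} = e^{−0.5689} = 0.566155

Final: 0.566155


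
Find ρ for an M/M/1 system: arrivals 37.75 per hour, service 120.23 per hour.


ρ = λ/μ = 37.75/120.23 = 0.3140

Final: 0.3140


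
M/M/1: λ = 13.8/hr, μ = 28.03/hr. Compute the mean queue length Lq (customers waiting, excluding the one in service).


ρ = 13.8/28.03 = 0.4923
Lq = ρ²/(1−ρ) = 0.2424/0.5077 = 0.4775

Final: 0.4775


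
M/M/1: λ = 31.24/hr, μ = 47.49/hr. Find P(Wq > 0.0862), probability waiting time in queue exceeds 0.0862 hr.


ρ = 31.24/47.49 = 0.6578
P(Wq > t) = ρ·e^{−(μ−λ)t} = 0.6578·e^{−1.4008}
= 0.6578·0.246412 = 0.162095

Final: 0.162095


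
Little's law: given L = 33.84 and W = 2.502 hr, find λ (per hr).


λ = L/W = 33.84/2.502 = 13.5252 /hr

Final: 13.5252 /hr


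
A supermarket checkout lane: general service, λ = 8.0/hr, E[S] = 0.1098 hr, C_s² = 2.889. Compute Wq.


ρ = λ·E[S] = 8.0·0.1098 = 0.8784
E[S²] = E[S]²(1+C_s²) = 0.1098²·(1+2.889) = 0.046886
Wq = λ·E[S²]/(2(1−ρ)) = 8.0·0.046886/(2·0.1216) = 1.54230 hr

Final: 1.54230 hr


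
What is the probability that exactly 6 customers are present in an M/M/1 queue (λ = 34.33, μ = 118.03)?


ρ = 34.33/118.03 = 0.2909
P_n = (1−ρ)·ρ^n = (1 − 0.2909)·0.2909^6 = 0.7091·0.0006055 = 0.0004294

Final: 0.0004294


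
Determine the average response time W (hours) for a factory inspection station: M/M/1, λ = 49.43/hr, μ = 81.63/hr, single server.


W = 1/(μ−λ) = 1/(81.63 − 49.43) = 1/32.20 = 0.03106 hr

Final: 0.03106 hr


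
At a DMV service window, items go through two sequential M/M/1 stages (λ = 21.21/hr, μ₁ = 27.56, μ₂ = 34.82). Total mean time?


Each node sees arrival rate λ = 21.21/hr (tandem ⇒ throughput preserved).
W₁ = 1/(μ₁−λ) = 1/(27.56−21.21) = 0.15748 hr
W₂ = 1/(μ₂−λ) = 1/(34.82−21.21) = 0.07348 hr
W_total = W₁ + W₂ = 0.15748 + 0.07348 = 0.23096 hr

Final: 0.23096 hr


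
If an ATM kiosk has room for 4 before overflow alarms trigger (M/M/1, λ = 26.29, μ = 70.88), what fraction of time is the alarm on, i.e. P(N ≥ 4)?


ρ = 26.29/70.88 = 0.3709
P(N ≥ n) = ρ^n = 0.3709^4 = 0.018926

Final: 0.018926


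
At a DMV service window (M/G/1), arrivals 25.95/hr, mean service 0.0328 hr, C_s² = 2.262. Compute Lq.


ρ = λ·E[S] = 25.95·0.0328 = 0.8512
Lq = ρ²(1+C_s²)/(2(1−ρ)) = 0.7245·(1+2.262)/(2·0.1488)
= 0.7245·3.2620/0.2977 = 7.93883

Final: 7.93883


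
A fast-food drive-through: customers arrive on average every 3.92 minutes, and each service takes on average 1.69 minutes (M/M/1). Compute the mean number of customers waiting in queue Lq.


λ = 60/3.92 = 15.3061 /hr
μ = 60/1.69 = 35.5030 /hr
ρ = λ/μ = 15.3061/35.5030 = 0.4311
Lq = ρ²/(1−ρ) = 0.1859/0.5689 = 0.3267

Final: 0.3267


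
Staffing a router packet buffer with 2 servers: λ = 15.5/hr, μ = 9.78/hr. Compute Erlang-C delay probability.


a = λ/μ = 1.5849; ρ = a/2 = 0.7924
P₀ = 0.115801 (from M/M/c formula)
C(c,a) = [a^c/(c!(1−ρ))]·P₀ = [2.51180/(2·0.2076)]·0.115801
= 6.05060·0.115801 = 0.700669

Final: 0.700669


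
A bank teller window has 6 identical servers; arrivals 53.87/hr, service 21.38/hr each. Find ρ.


ρ = λ/(cμ) = 53.87/(6·21.38) = 53.87/128.28 = 0.4199

Final: 0.4199


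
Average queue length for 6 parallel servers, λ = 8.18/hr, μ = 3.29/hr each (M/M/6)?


a = λ/μ = 2.4863; ρ = a/6 = 0.4144
P₀ = 0.082759
Lq = P₀·a^c·ρ / (c!·(1−ρ)²) = 0.082759·236.23510·0.4144/(720·0.34294)
= 0.03281

Final: 0.03281


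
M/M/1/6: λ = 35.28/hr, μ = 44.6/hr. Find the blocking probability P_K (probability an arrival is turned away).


ρ = λ/μ = 35.28/44.6 = 0.7910
P_K = (1−ρ)ρ^K/(1−ρ^(K+1)) = (0.2090·0.244998)/(1 − 0.193801)
= 0.051197/0.806199 = 0.063504

Final: 0.063504


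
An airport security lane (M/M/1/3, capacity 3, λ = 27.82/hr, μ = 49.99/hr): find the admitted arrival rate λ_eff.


ρ = 0.5565; P_K = (1−ρ)ρ^3/(1−ρ^4) = 0.084547
λ_eff = λ(1 − P_K) = 27.82·(1 − 0.084547) = 27.82·0.915453 = 25.4679 /hr

Final: 25.4679 /hr


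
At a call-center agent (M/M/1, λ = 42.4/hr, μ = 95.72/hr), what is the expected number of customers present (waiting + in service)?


ρ = λ/μ = 42.4/95.72 = 0.4430
L = ρ/(1−ρ) = 0.4430/(1 − 0.4430) = 0.4430/0.5570 = 0.7952

Final: 0.7952


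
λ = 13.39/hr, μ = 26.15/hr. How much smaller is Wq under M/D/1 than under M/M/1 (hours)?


ρ = 13.39/26.15 = 0.5120
Wq(M/M/1) = ρ/(μ−λ) = 0.5120/12.76 = 0.04013 hr
Wq(M/D/1) = ρ/(2(μ−λ)) = 0.02006 hr
Savings = 0.04013 − 0.02006 = 0.02006 hr

Final: 0.02006 hr


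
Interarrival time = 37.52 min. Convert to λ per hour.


λ = 1/(interarrival time) in consistent units.
1 hour = 60 min, so λ = 60/37.52 = 1.5991 per hour

Final: 1.5991 /hr


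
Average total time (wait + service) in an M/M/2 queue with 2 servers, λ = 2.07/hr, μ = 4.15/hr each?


a = 0.4988; ρ = 0.2494; P₀ = 0.600771
Lq = P₀·a^c·ρ/(c!(1−ρ)²) = 0.03308
Wq = Lq/λ = 0.03308/2.07 = 0.01598 hr
W = Wq + 1/μ = 0.01598 + 0.24096 = 0.25695 hr

Final: 0.25695 hr


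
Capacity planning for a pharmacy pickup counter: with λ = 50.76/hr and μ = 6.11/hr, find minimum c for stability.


Stability requires cμ > λ ⇔ c > λ/μ.
λ/μ = 50.76/6.11 = 8.3077
Minimum integer c = ⌊8.3077⌋ + 1 = 9
Check: 9·6.11 = 54.99 > 50.76, while 8·6.11 = 48.88 ≤ 50.76

Final: 9 servers


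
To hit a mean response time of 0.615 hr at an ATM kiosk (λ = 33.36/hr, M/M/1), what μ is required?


W = 1/(μ−λ) ⇒ μ − λ = 1/W = 1/0.615 = 1.6260
μ = λ + 1/W = 33.36 + 1.6260 = 34.9860 per hr

Final: 34.9860 /hr


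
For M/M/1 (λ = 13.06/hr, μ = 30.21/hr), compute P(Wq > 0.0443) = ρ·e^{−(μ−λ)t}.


ρ = 13.06/30.21 = 0.4323
P(Wq > t) = ρ·e^{−(μ−λ)t} = 0.4323·e^{−0.7597}
= 0.4323·0.467786 = 0.202227

Final: 0.202227


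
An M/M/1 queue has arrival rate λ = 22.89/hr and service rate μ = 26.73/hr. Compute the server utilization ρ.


ρ = λ/μ = 22.89/26.73 = 0.8563

Final: 0.8563


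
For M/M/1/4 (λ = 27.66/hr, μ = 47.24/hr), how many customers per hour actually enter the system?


ρ = 0.5855; P_K = (1−ρ)ρ^4/(1−ρ^5) = 0.052316
λ_eff = λ(1 − P_K) = 27.66·(1 − 0.052316) = 27.66·0.947684 = 26.2129 /hr

Final: 26.2129 /hr


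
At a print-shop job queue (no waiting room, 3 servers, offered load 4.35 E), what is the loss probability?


B(c,a) = (a^c/c!) / Σ_{k=0}^{c} a^k/k!
a^3/3! = 13.718812
Σ terms (k=0..3): 1.00000 + 4.35000 + 9.46125 + 13.71881 = 28.530062
B = 13.718812/28.530062 = 0.480855

Final: 0.480855


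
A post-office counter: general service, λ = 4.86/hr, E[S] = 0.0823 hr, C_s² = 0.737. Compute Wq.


ρ = λ·E[S] = 4.86·0.0823 = 0.4000
E[S²] = E[S]²(1+C_s²) = 0.0823²·(1+0.737) = 0.011765
Wq = λ·E[S²]/(2(1−ρ)) = 4.86·0.011765/(2·0.6000) = 0.04765 hr

Final: 0.04765 hr


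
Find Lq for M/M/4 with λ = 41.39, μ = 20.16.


a = λ/μ = 2.0531; ρ = a/4 = 0.5133
P₀ = 0.123093
Lq = P₀·a^c·ρ / (c!·(1−ρ)²) = 0.123093·17.76722·0.5133/(24·0.23691)
= 0.19743

Final: 0.19743


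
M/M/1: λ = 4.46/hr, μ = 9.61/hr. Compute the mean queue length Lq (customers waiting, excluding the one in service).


ρ = 4.46/9.61 = 0.4641
Lq = ρ²/(1−ρ) = 0.2154/0.5359 = 0.4019

Final: 0.4019


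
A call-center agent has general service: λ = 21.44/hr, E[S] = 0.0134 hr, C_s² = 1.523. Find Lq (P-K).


ρ = λ·E[S] = 21.44·0.0134 = 0.2873
Lq = ρ²(1+C_s²)/(2(1−ρ)) = 0.08254·(1+1.523)/(2·0.7127)
= 0.08254·2.5230/1.4254 = 0.14610

Final: 0.14610


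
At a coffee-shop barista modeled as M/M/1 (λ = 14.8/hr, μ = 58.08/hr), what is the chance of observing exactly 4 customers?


ρ = 14.8/58.08 = 0.2548
P_n = (1−ρ)·ρ^n = (1 − 0.2548)·0.2548^4 = 0.7452·0.004216 = 0.003142

Final: 0.003142


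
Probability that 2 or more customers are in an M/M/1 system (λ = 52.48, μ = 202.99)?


ρ = 52.48/202.99 = 0.2585
P(N ≥ n) = ρ^n = 0.2585^2 = 0.066840

Final: 0.066840


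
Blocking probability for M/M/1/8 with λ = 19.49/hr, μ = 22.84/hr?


ρ = λ/μ = 19.49/22.84 = 0.8533
P_K = (1−ρ)ρ^K/(1−ρ^(K+1)) = (0.1467·0.281142)/(1 − 0.239906)
= 0.041236/0.760094 = 0.054251

Final: 0.054251


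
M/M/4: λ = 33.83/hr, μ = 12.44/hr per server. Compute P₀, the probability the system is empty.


a = λ/μ = 33.83/12.44 = 2.7195; ρ = a/c = 0.6799
Σ_{k=0}^{3} a^k/k! (terms k=0..3) = 1.00000 + 2.71945 + 3.69771 + 3.35192 = 10.76909
Tail: a^4/(4!(1−ρ)) = 54.69234/(24·0.3201) = 7.11836
P₀ = 1/(10.76909 + 7.11836) = 1/17.88744 = 0.055905

Final: 0.055905


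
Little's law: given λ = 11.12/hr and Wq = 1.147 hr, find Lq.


Lq = λWq = 11.12·1.147 = 12.7546

Final: 12.7546


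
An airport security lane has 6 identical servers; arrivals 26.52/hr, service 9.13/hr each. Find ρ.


ρ = λ/(cμ) = 26.52/(6·9.13) = 26.52/54.78 = 0.4841

Final: 0.4841


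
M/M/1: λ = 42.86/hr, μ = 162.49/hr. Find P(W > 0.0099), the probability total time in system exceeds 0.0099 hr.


W ~ Exponential(μ−λ) for M/M/1.
μ − λ = 162.49 − 42.86 = 119.6300
P(W > t) = e^{−(μ−λ)t} = e^{−1.1843} = 0.305949

Final: 0.305949


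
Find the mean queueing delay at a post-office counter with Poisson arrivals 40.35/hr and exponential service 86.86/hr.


ρ = 40.35/86.86 = 0.4645
Wq = ρ/(μ−λ) = 0.4645/(86.86 − 40.35) = 0.4645/46.51 = 0.009988 hr

Final: 0.009988 hr


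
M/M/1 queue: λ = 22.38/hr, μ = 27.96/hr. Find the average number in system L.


ρ = λ/μ = 22.38/27.96 = 0.8004
L = ρ/(1−ρ) = 0.8004/(1 − 0.8004) = 0.8004/0.1996 = 4.0108

Final: 4.0108


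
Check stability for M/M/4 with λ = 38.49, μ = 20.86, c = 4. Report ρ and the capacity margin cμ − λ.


Total capacity cμ = 4·20.86 = 83.44/hr
ρ = λ/(cμ) = 38.49/83.44 = 0.4613
Stable ⇔ ρ < 1: YES
Spare capacity = cμ − λ = 83.44 − 38.49 = 44.95/hr

Final: ρ = 0.4613; stable; margin = 44.95/hr


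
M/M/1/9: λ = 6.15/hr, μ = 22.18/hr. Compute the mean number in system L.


ρ = 6.15/22.18 = 0.2773
L = ρ[1 − (K+1)ρ^K + Kρ^(K+1)] / [(1−ρ)(1−ρ^(K+1))]
Numerator: 0.2773·(1 − 10·0.000009688 + 9·0.000002686) = 0.277257
Denominator: (0.7227)·(0.999997) = 0.722721
L = 0.277257/0.722721 = 0.3836

Final: 0.3836


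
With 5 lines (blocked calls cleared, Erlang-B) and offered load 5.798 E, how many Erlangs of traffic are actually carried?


B(5,5.798) = 0.346064 (Erlang-B)
Carried load = a(1 − B) = 5.798·(1 − 0.346064) = 5.798·0.653936 = 3.7915 E

Final: 3.7915 Erlangs


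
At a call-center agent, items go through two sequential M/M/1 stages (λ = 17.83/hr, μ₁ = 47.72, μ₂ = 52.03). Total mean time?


Each node sees arrival rate λ = 17.83/hr (tandem ⇒ throughput preserved).
W₁ = 1/(μ₁−λ) = 1/(47.72−17.83) = 0.03346 hr
W₂ = 1/(μ₂−λ) = 1/(52.03−17.83) = 0.02924 hr
W_total = W₁ + W₂ = 0.03346 + 0.02924 = 0.06270 hr

Final: 0.06270 hr


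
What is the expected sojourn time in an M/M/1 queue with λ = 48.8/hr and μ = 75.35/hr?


W = 1/(μ−λ) = 1/(75.35 − 48.8) = 1/26.55 = 0.03766 hr

Final: 0.03766 hr


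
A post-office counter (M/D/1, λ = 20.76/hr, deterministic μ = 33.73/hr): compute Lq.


ρ = 20.76/33.73 = 0.6155
M/D/1: Lq = ρ²/(2(1−ρ)) = 0.3788/(2·0.3845) = 0.49257

Final: 0.49257


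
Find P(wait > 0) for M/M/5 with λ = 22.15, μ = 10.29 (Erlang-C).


a = λ/μ = 2.1526; ρ = a/5 = 0.4305
P₀ = 0.114908 (from M/M/c formula)
C(c,a) = [a^c/(c!(1−ρ))]·P₀ = [46.21594/(120·0.5695)]·0.114908
= 0.67628·0.114908 = 0.077711

Final: 0.077711


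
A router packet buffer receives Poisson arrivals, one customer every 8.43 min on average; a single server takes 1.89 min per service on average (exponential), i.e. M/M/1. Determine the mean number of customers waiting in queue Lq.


λ = 60/8.43 = 7.1174 /hr
μ = 60/1.89 = 31.7460 /hr
ρ = λ/μ = 7.1174/31.7460 = 0.2242
Lq = ρ²/(1−ρ) = 0.05027/0.7758 = 0.06479

Final: 0.06479


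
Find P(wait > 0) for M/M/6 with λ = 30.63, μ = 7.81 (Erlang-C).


a = λ/μ = 3.9219; ρ = a/6 = 0.6536
P₀ = 0.018232 (from M/M/c formula)
C(c,a) = [a^c/(c!(1−ρ))]·P₀ = [3638.94740/(720·0.3464)]·0.018232
= 14.59241·0.018232 = 0.266049

Final: 0.266049


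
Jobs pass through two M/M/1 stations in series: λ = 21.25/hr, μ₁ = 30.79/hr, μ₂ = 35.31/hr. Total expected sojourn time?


Each node sees arrival rate λ = 21.25/hr (tandem ⇒ throughput preserved).
W₁ = 1/(μ₁−λ) = 1/(30.79−21.25) = 0.10482 hr
W₂ = 1/(μ₂−λ) = 1/(35.31−21.25) = 0.07112 hr
W_total = W₁ + W₂ = 0.10482 + 0.07112 = 0.17595 hr

Final: 0.17595 hr


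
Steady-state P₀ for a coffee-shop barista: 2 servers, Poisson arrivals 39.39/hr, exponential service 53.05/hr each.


a = λ/μ = 39.39/53.05 = 0.7425; ρ = a/c = 0.3713
Σ_{k=0}^{1} a^k/k! (terms k=0..1) = 1.00000 + 0.74251 = 1.74251
Tail: a^2/(2!(1−ρ)) = 0.55132/(2·0.6287) = 0.43843
P₀ = 1/(1.74251 + 0.43843) = 1/2.18093 = 0.458519

Final: 0.458519


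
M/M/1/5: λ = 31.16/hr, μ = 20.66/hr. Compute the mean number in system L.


ρ = 31.16/20.66 = 1.5082
L = ρ[1 − (K+1)ρ^K + Kρ^(K+1)] / [(1−ρ)(1−ρ^(K+1))]
Numerator: 1.5082·(1 − 6·7.804331 + 5·11.770714) = 19.648573
Denominator: (-0.5082)·(-10.770714) = 5.473983
L = 19.648573/5.473983 = 3.5894

Final: 3.5894


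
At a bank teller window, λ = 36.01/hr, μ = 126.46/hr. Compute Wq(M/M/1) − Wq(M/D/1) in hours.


ρ = 36.01/126.46 = 0.2848
Wq(M/M/1) = ρ/(μ−λ) = 0.2848/90.45 = 0.003148 hr
Wq(M/D/1) = ρ/(2(μ−λ)) = 0.001574 hr
Savings = 0.003148 − 0.001574 = 0.001574 hr

Final: 0.001574 hr


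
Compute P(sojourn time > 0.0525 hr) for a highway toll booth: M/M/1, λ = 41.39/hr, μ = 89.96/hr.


W ~ Exponential(μ−λ) for M/M/1.
μ − λ = 89.96 − 41.39 = 48.5700
P(W > t) = e^{−(μ−λ)t} = e^{−2.5499} = 0.078088

Final: 0.078088


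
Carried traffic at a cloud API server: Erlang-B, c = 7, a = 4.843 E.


B(7,4.843) = 0.110756 (Erlang-B)
Carried load = a(1 − B) = 4.843·(1 − 0.110756) = 4.843·0.889244 = 4.3066 E

Final: 4.3066 Erlangs


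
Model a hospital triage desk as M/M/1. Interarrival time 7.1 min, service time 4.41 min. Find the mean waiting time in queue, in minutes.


λ = 60/7.1 = 8.4507 /hr
μ = 60/4.41 = 13.6054 /hr
ρ = λ/μ = 8.4507/13.6054 = 0.6211
Wq = ρ/(μ−λ) = 0.6211/(13.6054−8.4507) = 0.12050 hr
In minutes: 0.12050·60 = 7.230 min

Final: 7.230 min


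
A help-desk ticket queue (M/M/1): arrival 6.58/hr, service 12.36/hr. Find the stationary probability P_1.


ρ = 6.58/12.36 = 0.5324
P_n = (1−ρ)·ρ^n = (1 − 0.5324)·0.5324^1 = 0.4676·0.532362 = 0.248953

Final: 0.248953


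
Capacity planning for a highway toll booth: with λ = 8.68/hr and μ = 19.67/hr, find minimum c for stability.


Stability requires cμ > λ ⇔ c > λ/μ.
λ/μ = 8.68/19.67 = 0.4413
Minimum integer c = ⌊0.4413⌋ + 1 = 1
Check: 1·19.67 = 19.67 > 8.68, while 0·19.67 = 0.00 ≤ 8.68

Final: 1 servers


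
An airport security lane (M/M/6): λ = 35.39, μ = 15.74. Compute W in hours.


a = 2.2484; ρ = 0.3747; P₀ = 0.105250
Lq = P₀·a^c·ρ/(c!(1−ρ)²) = 0.01810
Wq = Lq/λ = 0.01810/35.39 = 0.0005115 hr
W = Wq + 1/μ = 0.0005115 + 0.06353 = 0.06404 hr

Final: 0.06404 hr


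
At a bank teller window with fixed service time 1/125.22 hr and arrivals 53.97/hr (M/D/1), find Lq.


ρ = 53.97/125.22 = 0.4310
M/D/1: Lq = ρ²/(2(1−ρ)) = 0.1858/(2·0.5690) = 0.16324

Final: 0.16324


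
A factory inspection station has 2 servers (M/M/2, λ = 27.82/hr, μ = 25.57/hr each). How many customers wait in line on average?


a = λ/μ = 1.0880; ρ = a/2 = 0.5440
P₀ = 0.295339
Lq = P₀·a^c·ρ / (c!·(1−ρ)²) = 0.295339·1.18373·0.5440/(2·0.20794)
= 0.45730

Final: 0.45730


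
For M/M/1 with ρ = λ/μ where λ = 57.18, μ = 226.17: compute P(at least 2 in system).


ρ = 57.18/226.17 = 0.2528
P(N ≥ n) = ρ^n = 0.2528^2 = 0.063917

Final: 0.063917


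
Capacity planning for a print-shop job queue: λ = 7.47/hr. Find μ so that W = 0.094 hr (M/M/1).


W = 1/(μ−λ) ⇒ μ − λ = 1/W = 1/0.094 = 10.6383
μ = λ + 1/W = 7.47 + 10.6383 = 18.1083 per hr

Final: 18.1083 /hr


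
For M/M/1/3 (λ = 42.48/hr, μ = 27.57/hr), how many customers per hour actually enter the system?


ρ = 1.5408; P_K = (1−ρ)ρ^3/(1−ρ^4) = 0.426694
λ_eff = λ(1 − P_K) = 42.48·(1 − 0.426694) = 42.48·0.573306 = 24.3540 /hr

Final: 24.3540 /hr


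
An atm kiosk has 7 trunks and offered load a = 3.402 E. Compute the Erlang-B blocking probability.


B(c,a) = (a^c/c!) / Σ_{k=0}^{c} a^k/k!
a^7/7! = 1.046429
Σ terms (k=0..7): 1.00000 + 3.40200 + 5.78680 + 6.56223 + 5.58118 + 3.79743 + 2.15315 + 1.04643 = 29.329224
B = 1.046429/29.329224 = 0.035679

Final: 0.035679


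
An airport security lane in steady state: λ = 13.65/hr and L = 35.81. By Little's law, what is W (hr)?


W = L/λ = 35.81/13.65 = 2.6234 hr

Final: 2.6234 hr


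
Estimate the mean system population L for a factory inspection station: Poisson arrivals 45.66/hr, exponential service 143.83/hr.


ρ = λ/μ = 45.66/143.83 = 0.3175
L = ρ/(1−ρ) = 0.3175/(1 − 0.3175) = 0.3175/0.6825 = 0.4651

Final: 0.4651


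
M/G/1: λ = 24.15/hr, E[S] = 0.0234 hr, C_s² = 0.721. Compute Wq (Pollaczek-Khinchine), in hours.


ρ = λ·E[S] = 24.15·0.0234 = 0.5651
E[S²] = E[S]²(1+C_s²) = 0.0234²·(1+0.721) = 0.0009424
Wq = λ·E[S²]/(2(1−ρ)) = 24.15·0.0009424/(2·0.4349) = 0.02616 hr

Final: 0.02616 hr


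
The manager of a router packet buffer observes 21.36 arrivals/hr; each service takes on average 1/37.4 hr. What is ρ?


ρ = λ/μ = 21.36/37.4 = 0.5711

Final: 0.5711


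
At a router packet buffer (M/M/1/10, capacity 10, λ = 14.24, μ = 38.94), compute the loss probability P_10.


ρ = λ/μ = 14.24/38.94 = 0.3657
P_K = (1−ρ)ρ^K/(1−ρ^(K+1)) = (0.6343·0.00004277)/(1 − 0.00001564)
= 0.00002713/0.999984 = 0.00002713

Final: 0.00002713


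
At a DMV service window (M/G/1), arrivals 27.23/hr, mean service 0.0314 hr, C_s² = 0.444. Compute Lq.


ρ = λ·E[S] = 27.23·0.0314 = 0.8550
Lq = ρ²(1+C_s²)/(2(1−ρ)) = 0.7311·(1+0.444)/(2·0.1450)
= 0.7311·1.4440/0.2900 = 3.64074

Final: 3.64074


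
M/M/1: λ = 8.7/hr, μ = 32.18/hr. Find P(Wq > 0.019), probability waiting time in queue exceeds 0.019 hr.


ρ = 8.7/32.18 = 0.2704
P(Wq > t) = ρ·e^{−(μ−λ)t} = 0.2704·e^{−0.4461}
= 0.2704·0.640107 = 0.173056

Final: 0.173056


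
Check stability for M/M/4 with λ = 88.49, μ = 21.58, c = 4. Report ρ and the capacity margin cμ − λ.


Total capacity cμ = 4·21.58 = 86.32/hr
ρ = λ/(cμ) = 88.49/86.32 = 1.0251
Stable ⇔ ρ < 1: NO
Spare capacity = cμ − λ = 86.32 − 88.49 = -2.17/hr

Final: ρ = 1.0251; unstable; margin = -2.17/hr


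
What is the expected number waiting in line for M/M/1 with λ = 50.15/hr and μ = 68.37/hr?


ρ = 50.15/68.37 = 0.7335
Lq = ρ²/(1−ρ) = 0.5380/0.2665 = 2.0190

Final: 2.0190


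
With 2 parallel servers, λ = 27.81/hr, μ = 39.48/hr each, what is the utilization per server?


ρ = λ/(cμ) = 27.81/(2·39.48) = 27.81/78.96 = 0.3522

Final: 0.3522


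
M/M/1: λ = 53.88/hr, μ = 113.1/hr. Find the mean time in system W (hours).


W = 1/(μ−λ) = 1/(113.1 − 53.88) = 1/59.22 = 0.01689 hr

Final: 0.01689 hr


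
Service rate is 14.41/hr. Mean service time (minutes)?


Mean service time = 1/μ = 1/14.41 hour = 0.06940 hour
In minutes: 0.06940 × 60 = 4.1638 min

Final: 4.1638 min


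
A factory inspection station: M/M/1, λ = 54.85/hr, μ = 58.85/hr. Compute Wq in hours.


ρ = 54.85/58.85 = 0.9320
Wq = ρ/(μ−λ) = 0.9320/(58.85 − 54.85) = 0.9320/4.00 = 0.2330 hr

Final: 0.2330 hr


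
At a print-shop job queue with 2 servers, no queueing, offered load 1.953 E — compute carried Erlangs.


B(2,1.953) = 0.392400 (Erlang-B)
Carried load = a(1 − B) = 1.953·(1 − 0.392400) = 1.953·0.607600 = 1.1866 E

Final: 1.1866 Erlangs


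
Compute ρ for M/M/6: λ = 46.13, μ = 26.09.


ρ = λ/(cμ) = 46.13/(6·26.09) = 46.13/156.54 = 0.2947

Final: 0.2947


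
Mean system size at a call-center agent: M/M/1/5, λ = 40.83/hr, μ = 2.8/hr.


ρ = 40.83/2.8 = 14.5821
L = ρ[1 − (K+1)ρ^K + Kρ^(K+1)] / [(1−ρ)(1−ρ^(K+1))]
Numerator: 14.5821·(1 − 6·659335.929961 + 5·9614530.721541) = 643315132.682426
Denominator: (-13.5821)·(-9614529.721541) = 130585916.182222
L = 643315132.682426/130585916.182222 = 4.9264

Final: 4.9264


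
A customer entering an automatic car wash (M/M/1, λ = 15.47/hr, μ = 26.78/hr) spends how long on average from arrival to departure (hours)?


W = 1/(μ−λ) = 1/(26.78 − 15.47) = 1/11.31 = 0.08842 hr

Final: 0.08842 hr


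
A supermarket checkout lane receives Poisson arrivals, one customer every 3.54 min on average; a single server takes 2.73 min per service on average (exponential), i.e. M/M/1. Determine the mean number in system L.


λ = 60/3.54 = 16.9492 /hr
μ = 60/2.73 = 21.9780 /hr
ρ = λ/μ = 16.9492/21.9780 = 0.7712
L = ρ/(1−ρ) = 0.7712/0.2288 = 3.3704

Final: 3.3704


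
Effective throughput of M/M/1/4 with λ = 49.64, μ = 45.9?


ρ = 1.0815; P_K = (1−ρ)ρ^4/(1−ρ^5) = 0.232491
λ_eff = λ(1 − P_K) = 49.64·(1 − 0.232491) = 49.64·0.767509 = 38.0991 /hr

Final: 38.0991 /hr


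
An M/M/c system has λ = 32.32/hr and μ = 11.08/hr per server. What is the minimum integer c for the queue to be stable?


Stability requires cμ > λ ⇔ c > λ/μ.
λ/μ = 32.32/11.08 = 2.9170
Minimum integer c = ⌊2.9170⌋ + 1 = 3
Check: 3·11.08 = 33.24 > 32.32, while 2·11.08 = 22.16 ≤ 32.32

Final: 3 servers


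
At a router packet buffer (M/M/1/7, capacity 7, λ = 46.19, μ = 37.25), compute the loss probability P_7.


ρ = λ/μ = 46.19/37.25 = 1.2400
P_K = (1−ρ)ρ^K/(1−ρ^(K+1)) = (-0.2400·4.507667)/(1 − 5.589507)
= -1.081840/-4.589507 = 0.235720

Final: 0.235720


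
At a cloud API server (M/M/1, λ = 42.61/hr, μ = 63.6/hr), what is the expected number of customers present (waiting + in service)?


ρ = λ/μ = 42.61/63.6 = 0.6700
L = ρ/(1−ρ) = 0.6700/(1 − 0.6700) = 0.6700/0.3300 = 2.0300

Final: 2.0300


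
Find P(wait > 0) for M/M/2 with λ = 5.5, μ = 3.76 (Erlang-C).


a = λ/μ = 1.4628; ρ = a/2 = 0.7314
P₀ = 0.155146 (from M/M/c formula)
C(c,a) = [a^c/(c!(1−ρ))]·P₀ = [2.13968/(2·0.2686)]·0.155146
= 3.98278·0.155146 = 0.617912

Final: 0.617912


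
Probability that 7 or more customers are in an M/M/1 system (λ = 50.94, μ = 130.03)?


ρ = 50.94/130.03 = 0.3918
P(N ≥ n) = ρ^n = 0.3918^7 = 0.001416

Final: 0.001416


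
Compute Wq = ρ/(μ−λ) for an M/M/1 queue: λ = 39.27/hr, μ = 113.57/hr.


ρ = 39.27/113.57 = 0.3458
Wq = ρ/(μ−λ) = 0.3458/(113.57 − 39.27) = 0.3458/74.30 = 0.004654 hr

Final: 0.004654 hr


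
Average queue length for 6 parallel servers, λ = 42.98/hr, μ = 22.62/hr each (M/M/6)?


a = λ/μ = 1.9001; ρ = a/6 = 0.3167
P₀ = 0.149394
Lq = P₀·a^c·ρ / (c!·(1−ρ)²) = 0.149394·47.05902·0.3167/(720·0.46692)
= 0.006622

Final: 0.006622


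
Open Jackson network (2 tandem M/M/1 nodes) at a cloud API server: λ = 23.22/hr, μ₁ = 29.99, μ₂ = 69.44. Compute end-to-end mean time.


Each node sees arrival rate λ = 23.22/hr (tandem ⇒ throughput preserved).
W₁ = 1/(μ₁−λ) = 1/(29.99−23.22) = 0.14771 hr
W₂ = 1/(μ₂−λ) = 1/(69.44−23.22) = 0.02164 hr
W_total = W₁ + W₂ = 0.14771 + 0.02164 = 0.16935 hr

Final: 0.16935 hr


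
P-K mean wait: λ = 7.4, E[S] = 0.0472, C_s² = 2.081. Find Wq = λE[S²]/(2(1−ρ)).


ρ = λ·E[S] = 7.4·0.0472 = 0.3493
E[S²] = E[S]²(1+C_s²) = 0.0472²·(1+2.081) = 0.006864
Wq = λ·E[S²]/(2(1−ρ)) = 7.4·0.006864/(2·0.6507) = 0.03903 hr

Final: 0.03903 hr


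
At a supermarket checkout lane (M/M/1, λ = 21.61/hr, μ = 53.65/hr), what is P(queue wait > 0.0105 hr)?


ρ = 21.61/53.65 = 0.4028
P(Wq > t) = ρ·e^{−(μ−λ)t} = 0.4028·e^{−0.3364}
= 0.4028·0.714323 = 0.287726

Final: 0.287726


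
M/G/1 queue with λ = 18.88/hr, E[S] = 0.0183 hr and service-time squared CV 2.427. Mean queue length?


ρ = λ·E[S] = 18.88·0.0183 = 0.3455
Lq = ρ²(1+C_s²)/(2(1−ρ)) = 0.1194·(1+2.427)/(2·0.6545)
= 0.1194·3.4270/1.3090 = 0.31252

Final: 0.31252


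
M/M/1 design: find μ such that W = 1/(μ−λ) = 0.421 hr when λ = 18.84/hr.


W = 1/(μ−λ) ⇒ μ − λ = 1/W = 1/0.421 = 2.3753
μ = λ + 1/W = 18.84 + 2.3753 = 21.2153 per hr

Final: 21.2153 /hr


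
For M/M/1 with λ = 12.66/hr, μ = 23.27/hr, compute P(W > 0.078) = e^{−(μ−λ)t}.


W ~ Exponential(μ−λ) for M/M/1.
μ − λ = 23.27 − 12.66 = 10.6100
P(W > t) = e^{−(μ−λ)t} = e^{−0.8276} = 0.437106

Final: 0.437106


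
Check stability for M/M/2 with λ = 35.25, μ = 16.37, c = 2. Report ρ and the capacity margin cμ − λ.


Total capacity cμ = 2·16.37 = 32.74/hr
ρ = λ/(cμ) = 35.25/32.74 = 1.0767
Stable ⇔ ρ < 1: NO
Spare capacity = cμ − λ = 32.74 − 35.25 = -2.51/hr

Final: ρ = 1.0767; unstable; margin = -2.51/hr


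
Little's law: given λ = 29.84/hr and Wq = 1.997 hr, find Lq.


Lq = λWq = 29.84·1.997 = 59.5905

Final: 59.5905


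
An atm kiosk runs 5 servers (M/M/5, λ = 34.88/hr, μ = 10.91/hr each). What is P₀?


a = λ/μ = 34.88/10.91 = 3.1971; ρ = a/c = 0.6394
Σ_{k=0}^{4} a^k/k! (terms k=0..4) = 1.00000 + 3.19707 + 5.11062 + 5.44633 + 4.35307 = 19.10709
Tail: a^5/(5!(1−ρ)) = 334.00935/(120·0.3606) = 7.71912
P₀ = 1/(19.10709 + 7.71912) = 1/26.82620 = 0.037277

Final: 0.037277


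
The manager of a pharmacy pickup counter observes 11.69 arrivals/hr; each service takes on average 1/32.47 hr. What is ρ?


ρ = λ/μ = 11.69/32.47 = 0.3600

Final: 0.3600


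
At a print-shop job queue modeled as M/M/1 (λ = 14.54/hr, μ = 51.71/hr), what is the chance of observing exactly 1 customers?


ρ = 14.54/51.71 = 0.2812
P_n = (1−ρ)·ρ^n = (1 − 0.2812)·0.2812^1 = 0.7188·0.281184 = 0.202119

Final: 0.202119


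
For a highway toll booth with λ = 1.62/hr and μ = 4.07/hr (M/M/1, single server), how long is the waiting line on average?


ρ = 1.62/4.07 = 0.3980
Lq = ρ²/(1−ρ) = 0.1584/0.6020 = 0.2632

Final: 0.2632


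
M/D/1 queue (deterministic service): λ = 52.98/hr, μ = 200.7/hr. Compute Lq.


ρ = 52.98/200.7 = 0.2640
M/D/1: Lq = ρ²/(2(1−ρ)) = 0.06968/(2·0.7360) = 0.04734

Final: 0.04734


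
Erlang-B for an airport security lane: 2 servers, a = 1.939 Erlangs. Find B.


B(c,a) = (a^c/c!) / Σ_{k=0}^{c} a^k/k!
a^2/2! = 1.879861
Σ terms (k=0..2): 1.00000 + 1.93900 + 1.87986 = 4.818861
B = 1.879861/4.818861 = 0.390105

Final: 0.390105


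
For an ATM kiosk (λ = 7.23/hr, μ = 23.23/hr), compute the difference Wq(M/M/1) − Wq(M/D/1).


ρ = 7.23/23.23 = 0.3112
Wq(M/M/1) = ρ/(μ−λ) = 0.3112/16.00 = 0.01945 hr
Wq(M/D/1) = ρ/(2(μ−λ)) = 0.009726 hr
Savings = 0.01945 − 0.009726 = 0.009726 hr

Final: 0.009726 hr


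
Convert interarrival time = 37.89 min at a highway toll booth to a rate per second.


λ = 1/(interarrival time) in consistent units.
1 second = 0.0166667 min, so λ = 0.0166667/37.89 = 0.0004399 per second

Final: 0.0004399 /sec


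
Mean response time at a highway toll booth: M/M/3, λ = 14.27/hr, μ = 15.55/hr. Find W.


a = 0.9177; ρ = 0.3059; P₀ = 0.396145
Lq = P₀·a^c·ρ/(c!(1−ρ)²) = 0.03240
Wq = Lq/λ = 0.03240/14.27 = 0.002270 hr
W = Wq + 1/μ = 0.002270 + 0.06431 = 0.06658 hr

Final: 0.06658 hr


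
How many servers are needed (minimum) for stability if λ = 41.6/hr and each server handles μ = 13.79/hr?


Stability requires cμ > λ ⇔ c > λ/μ.
λ/μ = 41.6/13.79 = 3.0167
Minimum integer c = ⌊3.0167⌋ + 1 = 4
Check: 4·13.79 = 55.16 > 41.6, while 3·13.79 = 41.37 ≤ 41.6

Final: 4 servers


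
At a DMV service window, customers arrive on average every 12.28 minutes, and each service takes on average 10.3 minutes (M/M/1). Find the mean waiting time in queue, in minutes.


λ = 60/12.28 = 4.8860 /hr
μ = 60/10.3 = 5.8252 /hr
ρ = λ/μ = 4.8860/5.8252 = 0.8388
Wq = ρ/(μ−λ) = 0.8388/(5.8252−4.8860) = 0.89301 hr
In minutes: 0.89301·60 = 53.581 min

Final: 53.581 min


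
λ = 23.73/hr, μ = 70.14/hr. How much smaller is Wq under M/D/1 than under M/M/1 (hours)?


ρ = 23.73/70.14 = 0.3383
Wq(M/M/1) = ρ/(μ−λ) = 0.3383/46.41 = 0.007290 hr
Wq(M/D/1) = ρ/(2(μ−λ)) = 0.003645 hr
Savings = 0.007290 − 0.003645 = 0.003645 hr

Final: 0.003645 hr


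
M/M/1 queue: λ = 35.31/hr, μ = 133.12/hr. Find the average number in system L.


ρ = λ/μ = 35.31/133.12 = 0.2652
L = ρ/(1−ρ) = 0.2652/(1 − 0.2652) = 0.2652/0.7348 = 0.3610

Final: 0.3610


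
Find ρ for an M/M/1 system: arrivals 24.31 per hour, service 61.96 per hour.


ρ = λ/μ = 24.31/61.96 = 0.3923

Final: 0.3923


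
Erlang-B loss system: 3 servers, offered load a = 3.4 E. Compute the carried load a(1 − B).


B(3,3.4) = 0.391536 (Erlang-B)
Carried load = a(1 − B) = 3.4·(1 − 0.391536) = 3.4·0.608464 = 2.0688 E

Final: 2.0688 Erlangs


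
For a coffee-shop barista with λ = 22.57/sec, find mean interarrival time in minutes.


Mean interarrival time = 1/λ = 1/22.57 second = 0.04431 second
In minutes: 0.04431 × 0.0166667 = 0.0007384 min

Final: 0.0007384 min


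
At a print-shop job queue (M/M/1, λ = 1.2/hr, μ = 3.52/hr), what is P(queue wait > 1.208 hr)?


ρ = 1.2/3.52 = 0.3409
P(Wq > t) = ρ·e^{−(μ−λ)t} = 0.3409·e^{−2.8026}
= 0.3409·0.060655 = 0.020678

Final: 0.020678


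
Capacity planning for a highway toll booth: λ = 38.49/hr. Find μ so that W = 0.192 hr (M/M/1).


W = 1/(μ−λ) ⇒ μ − λ = 1/W = 1/0.192 = 5.2083
μ = λ + 1/W = 38.49 + 5.2083 = 43.6983 per hr

Final: 43.6983 /hr


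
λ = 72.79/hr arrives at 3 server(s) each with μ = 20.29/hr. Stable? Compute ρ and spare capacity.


Total capacity cμ = 3·20.29 = 60.87/hr
ρ = λ/(cμ) = 72.79/60.87 = 1.1958
Stable ⇔ ρ < 1: NO
Spare capacity = cμ − λ = 60.87 − 72.79 = -11.92/hr

Final: ρ = 1.1958; unstable; margin = -11.92/hr


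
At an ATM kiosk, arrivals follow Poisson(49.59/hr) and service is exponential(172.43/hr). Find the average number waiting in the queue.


ρ = 49.59/172.43 = 0.2876
Lq = ρ²/(1−ρ) = 0.08271/0.7124 = 0.1161

Final: 0.1161


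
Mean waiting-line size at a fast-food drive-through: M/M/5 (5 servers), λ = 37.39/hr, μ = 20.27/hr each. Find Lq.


a = λ/μ = 1.8446; ρ = a/5 = 0.3689
P₀ = 0.157324
Lq = P₀·a^c·ρ / (c!·(1−ρ)²) = 0.157324·21.35544·0.3689/(120·0.39826)
= 0.02593

Final: 0.02593


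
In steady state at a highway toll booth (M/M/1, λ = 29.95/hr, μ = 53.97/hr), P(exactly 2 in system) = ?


ρ = 29.95/53.97 = 0.5549
P_n = (1−ρ)·ρ^n = (1 − 0.5549)·0.5549^2 = 0.4451·0.307956 = 0.137060

Final: 0.137060


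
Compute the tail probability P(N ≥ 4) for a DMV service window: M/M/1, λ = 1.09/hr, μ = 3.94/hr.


ρ = 1.09/3.94 = 0.2766
P(N ≥ n) = ρ^n = 0.2766^4 = 0.005858

Final: 0.005858


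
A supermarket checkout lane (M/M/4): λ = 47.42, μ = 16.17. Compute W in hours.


a = 2.9326; ρ = 0.7331; P₀ = 0.041694
Lq = P₀·a^c·ρ/(c!(1−ρ)²) = 1.32286
Wq = Lq/λ = 1.32286/47.42 = 0.02790 hr
W = Wq + 1/μ = 0.02790 + 0.06184 = 0.08974 hr

Final: 0.08974 hr


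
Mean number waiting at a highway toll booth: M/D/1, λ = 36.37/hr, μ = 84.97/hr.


ρ = 36.37/84.97 = 0.4280
M/D/1: Lq = ρ²/(2(1−ρ)) = 0.1832/(2·0.5720) = 0.16016

Final: 0.16016


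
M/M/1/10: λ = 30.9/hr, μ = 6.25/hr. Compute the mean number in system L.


ρ = 30.9/6.25 = 4.9440
L = ρ[1 − (K+1)ρ^K + Kρ^(K+1)] / [(1−ρ)(1−ρ^(K+1))]
Numerator: 4.9440·(1 − 11·8725385.439761 + 10·43138305.614177) = 1658236472.752980
Denominator: (-3.9440)·(-43138304.614177) = 170137473.398316
L = 1658236472.752980/170137473.398316 = 9.7465

Final: 9.7465


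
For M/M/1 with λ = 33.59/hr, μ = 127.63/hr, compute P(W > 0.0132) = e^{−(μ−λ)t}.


W ~ Exponential(μ−λ) for M/M/1.
μ − λ = 127.63 − 33.59 = 94.0400
P(W > t) = e^{−(μ−λ)t} = e^{−1.2413} = 0.289000

Final: 0.289000


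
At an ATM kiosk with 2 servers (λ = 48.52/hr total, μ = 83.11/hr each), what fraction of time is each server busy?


ρ = λ/(cμ) = 48.52/(2·83.11) = 48.52/166.22 = 0.2919

Final: 0.2919


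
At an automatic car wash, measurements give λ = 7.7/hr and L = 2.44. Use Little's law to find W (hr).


W = L/λ = 2.44/7.7 = 0.3169 hr

Final: 0.3169 hr


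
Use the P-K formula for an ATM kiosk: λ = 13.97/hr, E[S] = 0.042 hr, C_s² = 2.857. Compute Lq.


ρ = λ·E[S] = 13.97·0.042 = 0.5867
Lq = ρ²(1+C_s²)/(2(1−ρ)) = 0.3443·(1+2.857)/(2·0.4133)
= 0.3443·3.8570/0.8265 = 1.60653

Final: 1.60653


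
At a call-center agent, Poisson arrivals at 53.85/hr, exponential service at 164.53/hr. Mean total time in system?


W = 1/(μ−λ) = 1/(164.53 − 53.85) = 1/110.68 = 0.009035 hr

Final: 0.009035 hr


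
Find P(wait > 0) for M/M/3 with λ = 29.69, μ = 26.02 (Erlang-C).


a = λ/μ = 1.1410; ρ = a/3 = 0.3803
P₀ = 0.313320 (from M/M/c formula)
C(c,a) = [a^c/(c!(1−ρ))]·P₀ = [1.48562/(6·0.6197)]·0.313320
= 0.39959·0.313320 = 0.125198

Final: 0.125198


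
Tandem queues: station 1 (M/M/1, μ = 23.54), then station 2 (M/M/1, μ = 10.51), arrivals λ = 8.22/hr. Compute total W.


Each node sees arrival rate λ = 8.22/hr (tandem ⇒ throughput preserved).
W₁ = 1/(μ₁−λ) = 1/(23.54−8.22) = 0.06527 hr
W₂ = 1/(μ₂−λ) = 1/(10.51−8.22) = 0.43668 hr
W_total = W₁ + W₂ = 0.06527 + 0.43668 = 0.50196 hr

Final: 0.50196 hr


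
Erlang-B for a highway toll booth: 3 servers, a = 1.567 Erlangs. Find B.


B(c,a) = (a^c/c!) / Σ_{k=0}^{c} a^k/k!
a^3/3! = 0.641292
Σ terms (k=0..3): 1.00000 + 1.56700 + 1.22774 + 0.64129 = 4.436036
B = 0.641292/4.436036 = 0.144564

Final: 0.144564


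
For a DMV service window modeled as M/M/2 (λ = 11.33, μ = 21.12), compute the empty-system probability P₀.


a = λ/μ = 11.33/21.12 = 0.5365; ρ = a/c = 0.2682
Σ_{k=0}^{1} a^k/k! (terms k=0..1) = 1.00000 + 0.53646 = 1.53646
Tail: a^2/(2!(1−ρ)) = 0.28779/(2·0.7318) = 0.19664
P₀ = 1/(1.53646 + 0.19664) = 1/1.73310 = 0.577002

Final: 0.577002


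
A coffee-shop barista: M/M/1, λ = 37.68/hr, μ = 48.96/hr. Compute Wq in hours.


ρ = 37.68/48.96 = 0.7696
Wq = ρ/(μ−λ) = 0.7696/(48.96 − 37.68) = 0.7696/11.28 = 0.06823 hr

Final: 0.06823 hr


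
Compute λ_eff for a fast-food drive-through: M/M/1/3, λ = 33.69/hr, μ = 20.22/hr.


ρ = 1.6662; P_K = (1−ρ)ρ^3/(1−ρ^4) = 0.459435
λ_eff = λ(1 − P_K) = 33.69·(1 − 0.459435) = 33.69·0.540565 = 18.2116 /hr

Final: 18.2116 /hr


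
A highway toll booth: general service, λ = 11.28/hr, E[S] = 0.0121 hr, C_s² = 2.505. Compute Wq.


ρ = λ·E[S] = 11.28·0.0121 = 0.1365
E[S²] = E[S]²(1+C_s²) = 0.0121²·(1+2.505) = 0.0005132
Wq = λ·E[S²]/(2(1−ρ)) = 11.28·0.0005132/(2·0.8635) = 0.003352 hr

Final: 0.003352 hr


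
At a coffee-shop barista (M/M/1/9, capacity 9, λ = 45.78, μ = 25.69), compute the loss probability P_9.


ρ = λ/μ = 45.78/25.69 = 1.7820
P_K = (1−ρ)ρ^K/(1−ρ^(K+1)) = (-0.7820·181.219595)/(1 − 322.936282)
= -141.716686/-321.936282 = 0.440201

Final: 0.440201


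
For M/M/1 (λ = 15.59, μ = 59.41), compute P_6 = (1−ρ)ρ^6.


ρ = 15.59/59.41 = 0.2624
P_n = (1−ρ)·ρ^n = (1 − 0.2624)·0.2624^6 = 0.7376·0.0003265 = 0.0002408

Final: 0.0002408


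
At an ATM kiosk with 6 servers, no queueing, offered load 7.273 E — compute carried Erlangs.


B(6,7.273) = 0.348076 (Erlang-B)
Carried load = a(1 − B) = 7.273·(1 − 0.348076) = 7.273·0.651924 = 4.7414 E

Final: 4.7414 Erlangs


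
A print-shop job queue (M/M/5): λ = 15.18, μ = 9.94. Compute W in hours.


a = 1.5272; ρ = 0.3054; P₀ = 0.216770
Lq = P₀·a^c·ρ/(c!(1−ρ)²) = 0.009500
Wq = Lq/λ = 0.009500/15.18 = 0.0006258 hr
W = Wq + 1/μ = 0.0006258 + 0.10060 = 0.10123 hr

Final: 0.10123 hr


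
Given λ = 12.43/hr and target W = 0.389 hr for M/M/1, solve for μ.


W = 1/(μ−λ) ⇒ μ − λ = 1/W = 1/0.389 = 2.5707
μ = λ + 1/W = 12.43 + 2.5707 = 15.0007 per hr

Final: 15.0007 /hr
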